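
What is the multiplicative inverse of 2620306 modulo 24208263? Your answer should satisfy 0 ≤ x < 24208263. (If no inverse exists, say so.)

Apply the Euclidean algorithm to 24208263 and 2620306:
24208263 = 9×2620306 + 625509
2620306 = 4×625509 + 118270
625509 = 5×118270 + 34159
118270 = 3×34159 + 15793
34159 = 2×15793 + 2573
15793 = 6×2573 + 355
2573 = 7×355 + 88
355 = 4×88 + 3
88 = 29×3 + 1
3 = 3×1 + 0
gcd = 1, so the inverse exists. Back-substitute:
1 = 88 − 29·3
1 = −29·355 + 117·88
1 = 117·2573 − 848·355
1 = −848·15793 + 5205·2573
1 = 5205·34159 − 11258·15793
1 = −11258·118270 + 38979·34159
1 = 38979·625509 − 206153·118270
1 = −206153·2620306 + 863591·625509
1 = 863591·24208263 − 7978472·2620306
Thus 2620306·(-7978472) ≡ 1 (mod 24208263); reducing, -7978472 mod 24208263 = 16229791.

16229791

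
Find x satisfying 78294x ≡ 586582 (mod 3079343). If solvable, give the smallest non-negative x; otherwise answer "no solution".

First find gcd(78294, 3079343):
3079343 = 39×78294 + 25877
78294 = 3×25877 + 663
25877 = 39×663 + 20
663 = 33×20 + 3
20 = 6×3 + 2
3 = 1×2 + 1
2 = 2×1 + 0
gcd = 1, so a unique solution mod 3079343 exists.
Back-substitute for the Bézout coefficients:
1 = 3 − 2
1 = −20 + 7·3
1 = 7·663 − 232·20
1 = −232·25877 + 9055·663
1 = 9055·78294 − 27397·25877
1 = −27397·3079343 + 1077538·78294
So 78294·(1077538) ≡ 1 (mod 3079343), giving 78294⁻¹ ≡ 1077538.
x ≡ 78294⁻¹·586582 ≡ 1077538·586582 ≡ 1530279 (mod 3079343).

1530279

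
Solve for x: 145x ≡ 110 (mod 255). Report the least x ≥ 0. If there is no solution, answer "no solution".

50

First find gcd(145, 255):
255 = 1*145 + 110
145 = 1*110 + 35
110 = 3*35 + 5
35 = 7*5 + 0
gcd = 5 and 5 | 110, so solutions exist. Divide through by 5: 29x ≡ 22 (mod 51).
Now find 29⁻¹ mod 51:
51 = 1*29 + 22
29 = 1*22 + 7
22 = 3*7 + 1
7 = 7*1 + 0
Back-substitute:
1 = 22 − 3·7
1 = −3·29 + 4·22
1 = 4·51 − 7·29
So 29·(-7) ≡ 1 (mod 51), i.e. 29⁻¹ ≡ 44.
Then x ≡ 44·22 ≡ 50 (mod 51); the smallest non-negative solution is x = 50.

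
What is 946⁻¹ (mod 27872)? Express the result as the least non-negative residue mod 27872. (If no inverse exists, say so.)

Euclidean algorithm on 27872, 946:
27872 = 29*946 + 438
946 = 2*438 + 70
438 = 6*70 + 18
70 = 3*18 + 16
18 = 1*16 + 2
16 = 8*2 + 0
The gcd is 2, not 1, hence no inverse exists.

no inverse exists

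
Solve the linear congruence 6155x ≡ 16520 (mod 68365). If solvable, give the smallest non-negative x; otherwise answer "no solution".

3868

First find gcd(6155, 68365):
68365 = 11*6155 + 660
6155 = 9*660 + 215
660 = 3*215 + 15
215 = 14*15 + 5
15 = 3*5 + 0
gcd = 5 and 5 | 16520, so solutions exist. Divide through by 5: 1231x ≡ 3304 (mod 13673).
Now find 1231⁻¹ mod 13673:
13673 = 11·1231 + 132
1231 = 9·132 + 43
132 = 3·43 + 3
43 = 14·3 + 1
3 = 3·1 + 0
Back-substitute:
1 = 43 − 14·3
1 = −14·132 + 43·43
1 = 43·1231 − 401·132
1 = −401·13673 + 4454·1231
So 1231⁻¹ ≡ 4454 (mod 13673).
Then x ≡ 4454·3304 ≡ 3868 (mod 13673); the smallest non-negative solution is x = 3868.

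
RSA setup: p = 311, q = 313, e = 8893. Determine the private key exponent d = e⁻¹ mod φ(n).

95317

φ(n) = (p−1)(q−1) = 310·312 = 96720.
Need d with 8893·d ≡ 1 (mod 96720). Apply the extended Euclidean algorithm:
96720 = 10×8893 + 7790
8893 = 1×7790 + 1103
7790 = 7×1103 + 69
1103 = 15×69 + 68
69 = 1×68 + 1
68 = 68×1 + 0
Back-substitute:
1 = 69 − 68
1 = −1103 + 16·69
1 = 16·7790 − 113·1103
1 = −113·8893 + 129·7790
1 = 129·96720 − 1403·8893
So 8893·(-1403) ≡ 1 (mod 96720), hence d ≡ -1403 ≡ 95317 (mod 96720).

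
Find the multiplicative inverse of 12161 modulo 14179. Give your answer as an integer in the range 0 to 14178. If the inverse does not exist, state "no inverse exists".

Extended Euclidean algorithm:
14179 = 1*12161 + 2018
12161 = 6*2018 + 53
2018 = 38*53 + 4
53 = 13*4 + 1
4 = 4*1 + 0
Since gcd(12161, 14179) = 1, back-substitute to write 1 as a combination:
1 = 53 − 13·4
1 = −13·2018 + 495·53
1 = 495·12161 − 2983·2018
1 = −2983·14179 + 3478·12161
So 12161·3478 ≡ 1 (mod 14179).

3478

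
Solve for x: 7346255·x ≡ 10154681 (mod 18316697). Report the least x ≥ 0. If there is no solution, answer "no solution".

gcd(7346255, 18316697):
18316697 = 2×7346255 + 3624187
7346255 = 2×3624187 + 97881
3624187 = 37×97881 + 2590
97881 = 37×2590 + 2051
2590 = 1×2051 + 539
2051 = 3×539 + 434
539 = 1×434 + 105
434 = 4×105 + 14
105 = 7×14 + 7
14 = 2×7 + 0
gcd = 7, but 7 ∤ 10154681, so the congruence has no solution.

no solution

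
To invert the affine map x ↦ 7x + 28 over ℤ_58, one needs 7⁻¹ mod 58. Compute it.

25

Run Euclid on (58, 7):
58 = 8·7 + 2
7 = 3·2 + 1
2 = 2·1 + 0
The gcd is 1. Working backward:
1 = 7 − 3·2
1 = −3·58 + 25·7
So 7·25 ≡ 1 (mod 58).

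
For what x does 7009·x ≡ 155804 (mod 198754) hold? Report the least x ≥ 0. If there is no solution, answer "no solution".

14144

First find gcd(7009, 198754):
198754 = 28*7009 + 2502
7009 = 2*2502 + 2005
2502 = 1*2005 + 497
2005 = 4*497 + 17
497 = 29*17 + 4
17 = 4*4 + 1
4 = 4*1 + 0
gcd = 1, so a unique solution mod 198754 exists.
Back-substitute for the Bézout coefficients:
1 = 17 − 4·4
1 = −4·497 + 117·17
1 = 117·2005 − 472·497
1 = −472·2502 + 589·2005
1 = 589·7009 − 1650·2502
1 = −1650·198754 + 46789·7009
So 7009·(46789) ≡ 1 (mod 198754), giving 7009⁻¹ ≡ 46789.
x ≡ 7009⁻¹·155804 ≡ 46789·155804 ≡ 14144 (mod 198754).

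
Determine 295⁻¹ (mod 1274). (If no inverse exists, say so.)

Run Euclid on (1274, 295):
1274 = 4×295 + 94
295 = 3×94 + 13
94 = 7×13 + 3
13 = 4×3 + 1
3 = 3×1 + 0
Since gcd(295, 1274) = 1, back-substitute to write 1 as a combination:
1 = 13 − 4·3
1 = −4·94 + 29·13
1 = 29·295 − 91·94
1 = −91·1274 + 393·295
So 295·393 ≡ 1 (mod 1274).

393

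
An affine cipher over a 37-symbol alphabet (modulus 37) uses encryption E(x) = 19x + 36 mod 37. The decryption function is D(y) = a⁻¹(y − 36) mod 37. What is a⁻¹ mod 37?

Run Euclid on (37, 19):
37 = 1*19 + 18
19 = 1*18 + 1
18 = 18*1 + 0
The gcd is 1. Working backward:
1 = 19 − 18
1 = −37 + 2·19
So 19·2 ≡ 1 (mod 37).

2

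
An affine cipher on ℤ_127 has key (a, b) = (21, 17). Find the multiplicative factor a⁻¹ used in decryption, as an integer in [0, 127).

Run Euclid on (127, 21):
127 = 6*21 + 1
21 = 21*1 + 0
The gcd is 1. Working backward:
1 = 127 − 6·21
Hence 21⁻¹ ≡ -6 ≡ 121 (mod 127).

121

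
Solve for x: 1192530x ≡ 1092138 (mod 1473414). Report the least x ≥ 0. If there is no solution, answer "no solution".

First find gcd(1192530, 1473414):
1473414 = 1×1192530 + 280884
1192530 = 4×280884 + 68994
280884 = 4×68994 + 4908
68994 = 14×4908 + 282
4908 = 17×282 + 114
282 = 2×114 + 54
114 = 2×54 + 6
54 = 9×6 + 0
gcd = 6 and 6 | 1092138, so solutions exist. Divide through by 6: 198755x ≡ 182023 (mod 245569).
Now find 198755⁻¹ mod 245569:
245569 = 1×198755 + 46814
198755 = 4×46814 + 11499
46814 = 4×11499 + 818
11499 = 14×818 + 47
818 = 17×47 + 19
47 = 2×19 + 9
19 = 2×9 + 1
9 = 9×1 + 0
Back-substitute:
1 = 19 − 2·9
1 = −2·47 + 5·19
1 = 5·818 − 87·47
1 = −87·11499 + 1223·818
1 = 1223·46814 − 4979·11499
1 = −4979·198755 + 21139·46814
1 = 21139·245569 − 26118·198755
So 198755·(-26118) ≡ 1 (mod 245569), i.e. 198755⁻¹ ≡ 219451.
Then x ≡ 219451·182023 ≡ 139126 (mod 245569); the smallest non-negative solution is x = 139126.

139126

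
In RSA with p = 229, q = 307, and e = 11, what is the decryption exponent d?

φ(n) = (p−1)(q−1) = 228·306 = 69768.
Need d with 11·d ≡ 1 (mod 69768). Apply the extended Euclidean algorithm:
69768 = 6342*11 + 6
11 = 1*6 + 5
6 = 1*5 + 1
5 = 5*1 + 0
Back-substitute:
1 = 6 − 5
1 = −11 + 2·6
1 = 2·69768 − 12685·11
So 11·(-12685) ≡ 1 (mod 69768), hence d ≡ -12685 ≡ 57083 (mod 69768).

57083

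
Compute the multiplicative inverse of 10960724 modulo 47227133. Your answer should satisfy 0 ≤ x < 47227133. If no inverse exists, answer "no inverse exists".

gcd(47227133, 10960724) by repeated division:
47227133 = 4×10960724 + 3384237
10960724 = 3×3384237 + 808013
3384237 = 4×808013 + 152185
808013 = 5×152185 + 47088
152185 = 3×47088 + 10921
47088 = 4×10921 + 3404
10921 = 3×3404 + 709
3404 = 4×709 + 568
709 = 1×568 + 141
568 = 4×141 + 4
141 = 35×4 + 1
4 = 4×1 + 0
Since gcd(10960724, 47227133) = 1, back-substitute to write 1 as a combination:
1 = 141 − 35·4
1 = −35·568 + 141·141
1 = 141·709 − 176·568
1 = −176·3404 + 845·709
1 = 845·10921 − 2711·3404
1 = −2711·47088 + 11689·10921
1 = 11689·152185 − 37778·47088
1 = −37778·808013 + 200579·152185
1 = 200579·3384237 − 840094·808013
1 = −840094·10960724 + 2720861·3384237
1 = 2720861·47227133 − 11723538·10960724
Hence 10960724⁻¹ ≡ -11723538 ≡ 35503595 (mod 47227133).

35503595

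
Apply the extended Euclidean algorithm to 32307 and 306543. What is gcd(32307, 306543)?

3

Apply Euclid's algorithm to 306543 and 32307:
306543 = 9*32307 + 15780
32307 = 2*15780 + 747
15780 = 21*747 + 93
747 = 8*93 + 3
93 = 31*3 + 0
gcd(32307, 306543) = 3.
Express as a combination:
3 = 747 − 8·93
3 = −8·15780 + 169·747
3 = 169·32307 − 346·15780
3 = −346·306543 + 3283·32307
So 3 = (-346)·306543 + (3283)·32307.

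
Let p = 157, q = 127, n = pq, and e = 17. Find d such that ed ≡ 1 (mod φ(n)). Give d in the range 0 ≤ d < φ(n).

4625

φ(n) = (p−1)(q−1) = 156·126 = 19656.
Need d with 17·d ≡ 1 (mod 19656). Apply the extended Euclidean algorithm:
19656 = 1156·17 + 4
17 = 4·4 + 1
4 = 4·1 + 0
Back-substitute:
1 = 17 − 4·4
1 = −4·19656 + 4625·17
So 17·4625 ≡ 1 (mod 19656), hence d = 4625.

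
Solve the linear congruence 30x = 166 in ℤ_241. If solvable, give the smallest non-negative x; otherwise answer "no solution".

118

First find gcd(30, 241):
241 = 8×30 + 1
30 = 30×1 + 0
gcd = 1, so a unique solution mod 241 exists.
Back-substitute for the Bézout coefficients:
1 = 241 − 8·30
So 30·(-8) ≡ 1 (mod 241), giving 30⁻¹ ≡ 233.
x ≡ 30⁻¹·166 ≡ 233·166 ≡ 118 (mod 241).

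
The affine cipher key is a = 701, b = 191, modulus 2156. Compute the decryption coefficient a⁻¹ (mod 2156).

1261

Extended Euclidean algorithm:
2156 = 3*701 + 53
701 = 13*53 + 12
53 = 4*12 + 5
12 = 2*5 + 2
5 = 2*2 + 1
2 = 2*1 + 0
Since gcd(701, 2156) = 1, back-substitute to write 1 as a combination:
1 = 5 − 2·2
1 = −2·12 + 5·5
1 = 5·53 − 22·12
1 = −22·701 + 291·53
1 = 291·2156 − 895·701
So 701·(-895) ≡ 1 (mod 2156), and -895 ≡ 1261 (mod 2156).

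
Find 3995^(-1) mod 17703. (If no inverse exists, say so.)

Extended Euclidean algorithm:
17703 = 4·3995 + 1723
3995 = 2·1723 + 549
1723 = 3·549 + 76
549 = 7·76 + 17
76 = 4·17 + 8
17 = 2·8 + 1
8 = 8·1 + 0
gcd = 1, so the inverse exists. Back-substitute:
1 = 17 − 2·8
1 = −2·76 + 9·17
1 = 9·549 − 65·76
1 = −65·1723 + 204·549
1 = 204·3995 − 473·1723
1 = −473·17703 + 2096·3995
So 3995·2096 ≡ 1 (mod 17703).

2096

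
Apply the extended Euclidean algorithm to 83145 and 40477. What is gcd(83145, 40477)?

1

Apply Euclid's algorithm to 83145 and 40477:
83145 = 2×40477 + 2191
40477 = 18×2191 + 1039
2191 = 2×1039 + 113
1039 = 9×113 + 22
113 = 5×22 + 3
22 = 7×3 + 1
3 = 3×1 + 0
gcd(83145, 40477) = 1.
Back-substituting:
1 = 22 − 7·3
1 = −7·113 + 36·22
1 = 36·1039 − 331·113
1 = −331·2191 + 698·1039
1 = 698·40477 − 12895·2191
1 = −12895·83145 + 26488·40477
So 1 = (-12895)·83145 + (26488)·40477.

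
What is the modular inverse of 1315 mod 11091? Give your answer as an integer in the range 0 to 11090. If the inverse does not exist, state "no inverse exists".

Extended Euclidean algorithm:
11091 = 8×1315 + 571
1315 = 2×571 + 173
571 = 3×173 + 52
173 = 3×52 + 17
52 = 3×17 + 1
17 = 17×1 + 0
Since gcd(1315, 11091) = 1, back-substitute to write 1 as a combination:
1 = 52 − 3·17
1 = −3·173 + 10·52
1 = 10·571 − 33·173
1 = −33·1315 + 76·571
1 = 76·11091 − 641·1315
Hence 1315⁻¹ ≡ -641 ≡ 10450 (mod 11091).

10450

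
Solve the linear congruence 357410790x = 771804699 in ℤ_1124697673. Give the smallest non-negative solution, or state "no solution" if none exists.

no solution

gcd(357410790, 1124697673):
1124697673 = 3×357410790 + 52465303
357410790 = 6×52465303 + 42618972
52465303 = 1×42618972 + 9846331
42618972 = 4×9846331 + 3233648
9846331 = 3×3233648 + 145387
3233648 = 22×145387 + 35134
145387 = 4×35134 + 4851
35134 = 7×4851 + 1177
4851 = 4×1177 + 143
1177 = 8×143 + 33
143 = 4×33 + 11
33 = 3×11 + 0
gcd = 11, but 11 ∤ 771804699, so the congruence has no solution.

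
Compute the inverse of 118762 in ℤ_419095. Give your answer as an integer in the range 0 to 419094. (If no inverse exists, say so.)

gcd(419095, 118762) by repeated division:
419095 = 3*118762 + 62809
118762 = 1*62809 + 55953
62809 = 1*55953 + 6856
55953 = 8*6856 + 1105
6856 = 6*1105 + 226
1105 = 4*226 + 201
226 = 1*201 + 25
201 = 8*25 + 1
25 = 25*1 + 0
gcd = 1, so the inverse exists. Back-substitute:
1 = 201 − 8·25
1 = −8·226 + 9·201
1 = 9·1105 − 44·226
1 = −44·6856 + 273·1105
1 = 273·55953 − 2228·6856
1 = −2228·62809 + 2501·55953
1 = 2501·118762 − 4729·62809
1 = −4729·419095 + 16688·118762
So 118762·16688 ≡ 1 (mod 419095).

16688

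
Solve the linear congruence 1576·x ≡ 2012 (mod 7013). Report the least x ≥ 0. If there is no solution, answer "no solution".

2689

First find gcd(1576, 7013):
7013 = 4×1576 + 709
1576 = 2×709 + 158
709 = 4×158 + 77
158 = 2×77 + 4
77 = 19×4 + 1
4 = 4×1 + 0
gcd = 1, so a unique solution mod 7013 exists.
Back-substitute for the Bézout coefficients:
1 = 77 − 19·4
1 = −19·158 + 39·77
1 = 39·709 − 175·158
1 = −175·1576 + 389·709
1 = 389·7013 − 1731·1576
So 1576·(-1731) ≡ 1 (mod 7013), giving 1576⁻¹ ≡ 5282.
x ≡ 1576⁻¹·2012 ≡ 5282·2012 ≡ 2689 (mod 7013).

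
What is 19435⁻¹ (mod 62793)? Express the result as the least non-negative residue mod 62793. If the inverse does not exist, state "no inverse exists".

Apply the Euclidean algorithm to 62793 and 19435:
62793 = 3×19435 + 4488
19435 = 4×4488 + 1483
4488 = 3×1483 + 39
1483 = 38×39 + 1
39 = 39×1 + 0
The gcd is 1. Working backward:
1 = 1483 − 38·39
1 = −38·4488 + 115·1483
1 = 115·19435 − 498·4488
1 = −498·62793 + 1609·19435
So 19435·1609 ≡ 1 (mod 62793).

1609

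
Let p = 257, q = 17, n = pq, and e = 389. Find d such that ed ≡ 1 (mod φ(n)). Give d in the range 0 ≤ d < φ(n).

3917

φ(n) = (p−1)(q−1) = 256·16 = 4096.
Need d with 389·d ≡ 1 (mod 4096). Apply the extended Euclidean algorithm:
4096 = 10·389 + 206
389 = 1·206 + 183
206 = 1·183 + 23
183 = 7·23 + 22
23 = 1·22 + 1
22 = 22·1 + 0
Back-substitute:
1 = 23 − 22
1 = −183 + 8·23
1 = 8·206 − 9·183
1 = −9·389 + 17·206
1 = 17·4096 − 179·389
So 389·(-179) ≡ 1 (mod 4096), hence d ≡ -179 ≡ 3917 (mod 4096).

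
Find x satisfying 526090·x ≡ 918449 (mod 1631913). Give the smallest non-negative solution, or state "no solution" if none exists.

385970

First find gcd(526090, 1631913):
1631913 = 3·526090 + 53643
526090 = 9·53643 + 43303
53643 = 1·43303 + 10340
43303 = 4·10340 + 1943
10340 = 5·1943 + 625
1943 = 3·625 + 68
625 = 9·68 + 13
68 = 5·13 + 3
13 = 4·3 + 1
3 = 3·1 + 0
gcd = 1, so a unique solution mod 1631913 exists.
Back-substitute for the Bézout coefficients:
1 = 13 − 4·3
1 = −4·68 + 21·13
1 = 21·625 − 193·68
1 = −193·1943 + 600·625
1 = 600·10340 − 3193·1943
1 = −3193·43303 + 13372·10340
1 = 13372·53643 − 16565·43303
1 = −16565·526090 + 162457·53643
1 = 162457·1631913 − 503936·526090
So 526090·(-503936) ≡ 1 (mod 1631913), giving 526090⁻¹ ≡ 1127977.
x ≡ 526090⁻¹·918449 ≡ 1127977·918449 ≡ 385970 (mod 1631913).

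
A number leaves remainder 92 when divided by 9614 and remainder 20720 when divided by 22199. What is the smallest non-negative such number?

6547226

Write x = 92 + 9614·k. Then 9614·k ≡ 20720 − 92 ≡ 20628 (mod 22199).
Need 9614⁻¹ mod 22199. Extended Euclid on (22199, 9614):
22199 = 2×9614 + 2971
9614 = 3×2971 + 701
2971 = 4×701 + 167
701 = 4×167 + 33
167 = 5×33 + 2
33 = 16×2 + 1
2 = 2×1 + 0
Back-substitute:
1 = 33 − 16·2
1 = −16·167 + 81·33
1 = 81·701 − 340·167
1 = −340·2971 + 1441·701
1 = 1441·9614 − 4663·2971
1 = −4663·22199 + 10767·9614
9614⁻¹ ≡ 10767 (mod 22199), so k ≡ 10767·20628 ≡ 681 (mod 22199).
x = 92 + 9614·681 = 6547226.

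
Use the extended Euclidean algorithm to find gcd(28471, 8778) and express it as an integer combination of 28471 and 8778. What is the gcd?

1

Euclidean algorithm:
28471 = 3×8778 + 2137
8778 = 4×2137 + 230
2137 = 9×230 + 67
230 = 3×67 + 29
67 = 2×29 + 9
29 = 3×9 + 2
9 = 4×2 + 1
2 = 2×1 + 0
gcd(28471, 8778) = 1.
Express as a combination:
1 = 9 − 4·2
1 = −4·29 + 13·9
1 = 13·67 − 30·29
1 = −30·230 + 103·67
1 = 103·2137 − 957·230
1 = −957·8778 + 3931·2137
1 = 3931·28471 − 12750·8778
So 1 = (3931)·28471 + (-12750)·8778.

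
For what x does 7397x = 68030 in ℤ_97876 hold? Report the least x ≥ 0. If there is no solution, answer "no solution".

43714

First find gcd(7397, 97876):
97876 = 13×7397 + 1715
7397 = 4×1715 + 537
1715 = 3×537 + 104
537 = 5×104 + 17
104 = 6×17 + 2
17 = 8×2 + 1
2 = 2×1 + 0
gcd = 1, so a unique solution mod 97876 exists.
Back-substitute for the Bézout coefficients:
1 = 17 − 8·2
1 = −8·104 + 49·17
1 = 49·537 − 253·104
1 = −253·1715 + 808·537
1 = 808·7397 − 3485·1715
1 = −3485·97876 + 46113·7397
So 7397·(46113) ≡ 1 (mod 97876), giving 7397⁻¹ ≡ 46113.
x ≡ 7397⁻¹·68030 ≡ 46113·68030 ≡ 43714 (mod 97876).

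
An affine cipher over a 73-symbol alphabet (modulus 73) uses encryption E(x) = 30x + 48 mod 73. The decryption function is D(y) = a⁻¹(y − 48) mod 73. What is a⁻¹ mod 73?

56

gcd(73, 30) by repeated division:
73 = 2*30 + 13
30 = 2*13 + 4
13 = 3*4 + 1
4 = 4*1 + 0
gcd = 1, so the inverse exists. Back-substitute:
1 = 13 − 3·4
1 = −3·30 + 7·13
1 = 7·73 − 17·30
So 30·(-17) ≡ 1 (mod 73), and -17 ≡ 56 (mod 73).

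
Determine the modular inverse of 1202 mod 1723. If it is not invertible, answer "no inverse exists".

Run Euclid on (1723, 1202):
1723 = 1·1202 + 521
1202 = 2·521 + 160
521 = 3·160 + 41
160 = 3·41 + 37
41 = 1·37 + 4
37 = 9·4 + 1
4 = 4·1 + 0
The gcd is 1. Working backward:
1 = 37 − 9·4
1 = −9·41 + 10·37
1 = 10·160 − 39·41
1 = −39·521 + 127·160
1 = 127·1202 − 293·521
1 = −293·1723 + 420·1202
So 1202·420 ≡ 1 (mod 1723).

420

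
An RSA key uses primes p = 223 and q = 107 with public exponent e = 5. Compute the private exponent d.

φ(n) = (p−1)(q−1) = 222·106 = 23532.
Need d with 5·d ≡ 1 (mod 23532). Apply the extended Euclidean algorithm:
23532 = 4706×5 + 2
5 = 2×2 + 1
2 = 2×1 + 0
Back-substitute:
1 = 5 − 2·2
1 = −2·23532 + 9413·5
So 5·9413 ≡ 1 (mod 23532), hence d = 9413.

9413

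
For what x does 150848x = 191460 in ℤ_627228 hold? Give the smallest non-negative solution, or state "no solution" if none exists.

First find gcd(150848, 627228):
627228 = 4×150848 + 23836
150848 = 6×23836 + 7832
23836 = 3×7832 + 340
7832 = 23×340 + 12
340 = 28×12 + 4
12 = 3×4 + 0
gcd = 4 and 4 | 191460, so solutions exist. Divide through by 4: 37712x ≡ 47865 (mod 156807).
Now find 37712⁻¹ mod 156807:
156807 = 4·37712 + 5959
37712 = 6·5959 + 1958
5959 = 3·1958 + 85
1958 = 23·85 + 3
85 = 28·3 + 1
3 = 3·1 + 0
Back-substitute:
1 = 85 − 28·3
1 = −28·1958 + 645·85
1 = 645·5959 − 1963·1958
1 = −1963·37712 + 12423·5959
1 = 12423·156807 − 51655·37712
So 37712·(-51655) ≡ 1 (mod 156807), i.e. 37712⁻¹ ≡ 105152.
Then x ≡ 105152·47865 ≡ 66201 (mod 156807); the smallest non-negative solution is x = 66201.

66201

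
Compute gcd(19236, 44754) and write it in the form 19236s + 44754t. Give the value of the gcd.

6

Repeated division:
44754 = 2×19236 + 6282
19236 = 3×6282 + 390
6282 = 16×390 + 42
390 = 9×42 + 12
42 = 3×12 + 6
12 = 2×6 + 0
gcd(19236, 44754) = 6.
Back-substituting:
6 = 42 − 3·12
6 = −3·390 + 28·42
6 = 28·6282 − 451·390
6 = −451·19236 + 1381·6282
6 = 1381·44754 − 3213·19236
So 6 = (1381)·44754 + (-3213)·19236.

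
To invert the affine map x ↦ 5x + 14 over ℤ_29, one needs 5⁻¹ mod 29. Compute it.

6

Apply the Euclidean algorithm to 29 and 5:
29 = 5*5 + 4
5 = 1*4 + 1
4 = 4*1 + 0
The gcd is 1. Working backward:
1 = 5 − 4
1 = −29 + 6·5
So 5·6 ≡ 1 (mod 29).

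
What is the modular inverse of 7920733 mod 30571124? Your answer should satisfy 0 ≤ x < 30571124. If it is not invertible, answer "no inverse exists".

Extended Euclidean algorithm:
30571124 = 3·7920733 + 6808925
7920733 = 1·6808925 + 1111808
6808925 = 6·1111808 + 138077
1111808 = 8·138077 + 7192
138077 = 19·7192 + 1429
7192 = 5·1429 + 47
1429 = 30·47 + 19
47 = 2·19 + 9
19 = 2·9 + 1
9 = 9·1 + 0
gcd = 1, so the inverse exists. Back-substitute:
1 = 19 − 2·9
1 = −2·47 + 5·19
1 = 5·1429 − 152·47
1 = −152·7192 + 765·1429
1 = 765·138077 − 14687·7192
1 = −14687·1111808 + 118261·138077
1 = 118261·6808925 − 724253·1111808
1 = −724253·7920733 + 842514·6808925
1 = 842514·30571124 − 3251795·7920733
So 7920733·(-3251795) ≡ 1 (mod 30571124), and -3251795 ≡ 27319329 (mod 30571124).

27319329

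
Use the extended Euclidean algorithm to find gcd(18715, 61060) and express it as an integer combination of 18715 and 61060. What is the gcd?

5

Euclidean algorithm:
61060 = 3×18715 + 4915
18715 = 3×4915 + 3970
4915 = 1×3970 + 945
3970 = 4×945 + 190
945 = 4×190 + 185
190 = 1×185 + 5
185 = 37×5 + 0
gcd(18715, 61060) = 5.
Express as a combination:
5 = 190 − 185
5 = −945 + 5·190
5 = 5·3970 − 21·945
5 = −21·4915 + 26·3970
5 = 26·18715 − 99·4915
5 = −99·61060 + 323·18715
So 5 = (-99)·61060 + (323)·18715.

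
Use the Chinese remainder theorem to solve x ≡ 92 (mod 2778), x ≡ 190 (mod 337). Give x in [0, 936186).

Write x = 92 + 2778·k. Then 2778·k ≡ 190 − 92 ≡ 98 (mod 337).
Need 2778⁻¹ mod 337. Extended Euclid on (337, 82):
337 = 4·82 + 9
82 = 9·9 + 1
9 = 9·1 + 0
Back-substitute:
1 = 82 − 9·9
1 = −9·337 + 37·82
2778⁻¹ ≡ 37 (mod 337), so k ≡ 37·98 ≡ 256 (mod 337).
x = 92 + 2778·256 = 711260.

711260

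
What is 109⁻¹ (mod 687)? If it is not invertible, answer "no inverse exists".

Extended Euclidean algorithm:
687 = 6×109 + 33
109 = 3×33 + 10
33 = 3×10 + 3
10 = 3×3 + 1
3 = 3×1 + 0
gcd = 1, so the inverse exists. Back-substitute:
1 = 10 − 3·3
1 = −3·33 + 10·10
1 = 10·109 − 33·33
1 = −33·687 + 208·109
So 109·208 ≡ 1 (mod 687).

208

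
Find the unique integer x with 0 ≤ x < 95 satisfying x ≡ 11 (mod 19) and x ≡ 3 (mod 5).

68

Write x = 11 + 19·k. Then 19·k ≡ 3 − 11 ≡ 2 (mod 5).
Need 19⁻¹ mod 5. Extended Euclid on (5, 4):
5 = 1×4 + 1
4 = 4×1 + 0
Back-substitute:
1 = 5 − 4
19⁻¹ ≡ 4 (mod 5), so k ≡ 4·2 ≡ 3 (mod 5).
x = 11 + 19·3 = 68.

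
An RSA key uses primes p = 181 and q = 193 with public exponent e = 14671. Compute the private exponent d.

φ(n) = (p−1)(q−1) = 180·192 = 34560.
Need d with 14671·d ≡ 1 (mod 34560). Apply the extended Euclidean algorithm:
34560 = 2×14671 + 5218
14671 = 2×5218 + 4235
5218 = 1×4235 + 983
4235 = 4×983 + 303
983 = 3×303 + 74
303 = 4×74 + 7
74 = 10×7 + 4
7 = 1×4 + 3
4 = 1×3 + 1
3 = 3×1 + 0
Back-substitute:
1 = 4 − 3
1 = −7 + 2·4
1 = 2·74 − 21·7
1 = −21·303 + 86·74
1 = 86·983 − 279·303
1 = −279·4235 + 1202·983
1 = 1202·5218 − 1481·4235
1 = −1481·14671 + 4164·5218
1 = 4164·34560 − 9809·14671
So 14671·(-9809) ≡ 1 (mod 34560), hence d ≡ -9809 ≡ 24751 (mod 34560).

24751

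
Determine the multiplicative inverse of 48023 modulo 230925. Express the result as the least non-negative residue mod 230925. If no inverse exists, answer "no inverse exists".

179237

gcd(230925, 48023) by repeated division:
230925 = 4×48023 + 38833
48023 = 1×38833 + 9190
38833 = 4×9190 + 2073
9190 = 4×2073 + 898
2073 = 2×898 + 277
898 = 3×277 + 67
277 = 4×67 + 9
67 = 7×9 + 4
9 = 2×4 + 1
4 = 4×1 + 0
Since gcd(48023, 230925) = 1, back-substitute to write 1 as a combination:
1 = 9 − 2·4
1 = −2·67 + 15·9
1 = 15·277 − 62·67
1 = −62·898 + 201·277
1 = 201·2073 − 464·898
1 = −464·9190 + 2057·2073
1 = 2057·38833 − 8692·9190
1 = −8692·48023 + 10749·38833
1 = 10749·230925 − 51688·48023
So 48023·(-51688) ≡ 1 (mod 230925), and -51688 ≡ 179237 (mod 230925).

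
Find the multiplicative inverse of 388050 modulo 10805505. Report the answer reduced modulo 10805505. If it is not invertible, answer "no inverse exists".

Euclidean algorithm on 10805505, 388050:
10805505 = 27*388050 + 328155
388050 = 1*328155 + 59895
328155 = 5*59895 + 28680
59895 = 2*28680 + 2535
28680 = 11*2535 + 795
2535 = 3*795 + 150
795 = 5*150 + 45
150 = 3*45 + 15
45 = 3*15 + 0
gcd(388050, 10805505) = 15 ≠ 1, so 388050 has no multiplicative inverse modulo 10805505.

no inverse exists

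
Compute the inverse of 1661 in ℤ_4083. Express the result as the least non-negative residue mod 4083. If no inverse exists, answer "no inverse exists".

Apply the Euclidean algorithm to 4083 and 1661:
4083 = 2·1661 + 761
1661 = 2·761 + 139
761 = 5·139 + 66
139 = 2·66 + 7
66 = 9·7 + 3
7 = 2·3 + 1
3 = 3·1 + 0
The gcd is 1. Working backward:
1 = 7 − 2·3
1 = −2·66 + 19·7
1 = 19·139 − 40·66
1 = −40·761 + 219·139
1 = 219·1661 − 478·761
1 = −478·4083 + 1175·1661
So 1661·1175 ≡ 1 (mod 4083).

1175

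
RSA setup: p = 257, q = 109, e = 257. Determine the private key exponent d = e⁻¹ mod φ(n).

φ(n) = (p−1)(q−1) = 256·108 = 27648.
Need d with 257·d ≡ 1 (mod 27648). Apply the extended Euclidean algorithm:
27648 = 107·257 + 149
257 = 1·149 + 108
149 = 1·108 + 41
108 = 2·41 + 26
41 = 1·26 + 15
26 = 1·15 + 11
15 = 1·11 + 4
11 = 2·4 + 3
4 = 1·3 + 1
3 = 3·1 + 0
Back-substitute:
1 = 4 − 3
1 = −11 + 3·4
1 = 3·15 − 4·11
1 = −4·26 + 7·15
1 = 7·41 − 11·26
1 = −11·108 + 29·41
1 = 29·149 − 40·108
1 = −40·257 + 69·149
1 = 69·27648 − 7423·257
So 257·(-7423) ≡ 1 (mod 27648), hence d ≡ -7423 ≡ 20225 (mod 27648).

20225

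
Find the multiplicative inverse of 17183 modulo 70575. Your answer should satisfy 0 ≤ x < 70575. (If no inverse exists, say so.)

7697

Apply the Euclidean algorithm to 70575 and 17183:
70575 = 4·17183 + 1843
17183 = 9·1843 + 596
1843 = 3·596 + 55
596 = 10·55 + 46
55 = 1·46 + 9
46 = 5·9 + 1
9 = 9·1 + 0
The gcd is 1. Working backward:
1 = 46 − 5·9
1 = −5·55 + 6·46
1 = 6·596 − 65·55
1 = −65·1843 + 201·596
1 = 201·17183 − 1874·1843
1 = −1874·70575 + 7697·17183
So 17183·7697 ≡ 1 (mod 70575).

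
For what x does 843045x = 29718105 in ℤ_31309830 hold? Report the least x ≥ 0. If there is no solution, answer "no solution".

161107

First find gcd(843045, 31309830):
31309830 = 37×843045 + 117165
843045 = 7×117165 + 22890
117165 = 5×22890 + 2715
22890 = 8×2715 + 1170
2715 = 2×1170 + 375
1170 = 3×375 + 45
375 = 8×45 + 15
45 = 3×15 + 0
gcd = 15 and 15 | 29718105, so solutions exist. Divide through by 15: 56203x ≡ 1981207 (mod 2087322).
Now find 56203⁻¹ mod 2087322:
2087322 = 37×56203 + 7811
56203 = 7×7811 + 1526
7811 = 5×1526 + 181
1526 = 8×181 + 78
181 = 2×78 + 25
78 = 3×25 + 3
25 = 8×3 + 1
3 = 3×1 + 0
Back-substitute:
1 = 25 − 8·3
1 = −8·78 + 25·25
1 = 25·181 − 58·78
1 = −58·1526 + 489·181
1 = 489·7811 − 2503·1526
1 = −2503·56203 + 18010·7811
1 = 18010·2087322 − 668873·56203
So 56203·(-668873) ≡ 1 (mod 2087322), i.e. 56203⁻¹ ≡ 1418449.
Then x ≡ 1418449·1981207 ≡ 161107 (mod 2087322); the smallest non-negative solution is x = 161107.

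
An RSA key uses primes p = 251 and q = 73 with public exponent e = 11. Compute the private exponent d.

φ(n) = (p−1)(q−1) = 250·72 = 18000.
Need d with 11·d ≡ 1 (mod 18000). Apply the extended Euclidean algorithm:
18000 = 1636·11 + 4
11 = 2·4 + 3
4 = 1·3 + 1
3 = 3·1 + 0
Back-substitute:
1 = 4 − 3
1 = −11 + 3·4
1 = 3·18000 − 4909·11
So 11·(-4909) ≡ 1 (mod 18000), hence d ≡ -4909 ≡ 13091 (mod 18000).

13091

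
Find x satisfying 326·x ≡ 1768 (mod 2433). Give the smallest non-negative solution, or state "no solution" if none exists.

First find gcd(326, 2433):
2433 = 7*326 + 151
326 = 2*151 + 24
151 = 6*24 + 7
24 = 3*7 + 3
7 = 2*3 + 1
3 = 3*1 + 0
gcd = 1, so a unique solution mod 2433 exists.
Back-substitute for the Bézout coefficients:
1 = 7 − 2·3
1 = −2·24 + 7·7
1 = 7·151 − 44·24
1 = −44·326 + 95·151
1 = 95·2433 − 709·326
So 326·(-709) ≡ 1 (mod 2433), giving 326⁻¹ ≡ 1724.
x ≡ 326⁻¹·1768 ≡ 1724·1768 ≡ 1916 (mod 2433).

1916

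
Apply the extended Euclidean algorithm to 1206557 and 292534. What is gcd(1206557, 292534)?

Repeated division:
1206557 = 4*292534 + 36421
292534 = 8*36421 + 1166
36421 = 31*1166 + 275
1166 = 4*275 + 66
275 = 4*66 + 11
66 = 6*11 + 0
gcd(1206557, 292534) = 11.
Express as a combination:
11 = 275 − 4·66
11 = −4·1166 + 17·275
11 = 17·36421 − 531·1166
11 = −531·292534 + 4265·36421
11 = 4265·1206557 − 17591·292534
So 11 = (4265)·1206557 + (-17591)·292534.

11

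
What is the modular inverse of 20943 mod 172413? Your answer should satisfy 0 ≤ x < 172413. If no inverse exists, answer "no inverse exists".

no inverse exists

Compute gcd(20943, 172413):
172413 = 8·20943 + 4869
20943 = 4·4869 + 1467
4869 = 3·1467 + 468
1467 = 3·468 + 63
468 = 7·63 + 27
63 = 2·27 + 9
27 = 3·9 + 0
gcd(20943, 172413) = 9 ≠ 1, so 20943 has no multiplicative inverse modulo 172413.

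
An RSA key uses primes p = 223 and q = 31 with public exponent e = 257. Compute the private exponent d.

φ(n) = (p−1)(q−1) = 222·30 = 6660.
Need d with 257·d ≡ 1 (mod 6660). Apply the extended Euclidean algorithm:
6660 = 25*257 + 235
257 = 1*235 + 22
235 = 10*22 + 15
22 = 1*15 + 7
15 = 2*7 + 1
7 = 7*1 + 0
Back-substitute:
1 = 15 − 2·7
1 = −2·22 + 3·15
1 = 3·235 − 32·22
1 = −32·257 + 35·235
1 = 35·6660 − 907·257
So 257·(-907) ≡ 1 (mod 6660), hence d ≡ -907 ≡ 5753 (mod 6660).

5753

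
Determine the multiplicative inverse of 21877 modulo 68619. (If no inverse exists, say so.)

30061

Run Euclid on (68619, 21877):
68619 = 3×21877 + 2988
21877 = 7×2988 + 961
2988 = 3×961 + 105
961 = 9×105 + 16
105 = 6×16 + 9
16 = 1×9 + 7
9 = 1×7 + 2
7 = 3×2 + 1
2 = 2×1 + 0
The gcd is 1. Working backward:
1 = 7 − 3·2
1 = −3·9 + 4·7
1 = 4·16 − 7·9
1 = −7·105 + 46·16
1 = 46·961 − 421·105
1 = −421·2988 + 1309·961
1 = 1309·21877 − 9584·2988
1 = −9584·68619 + 30061·21877
So 21877·30061 ≡ 1 (mod 68619).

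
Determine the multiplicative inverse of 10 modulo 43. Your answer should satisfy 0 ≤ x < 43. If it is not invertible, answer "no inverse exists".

Apply the Euclidean algorithm to 43 and 10:
43 = 4×10 + 3
10 = 3×3 + 1
3 = 3×1 + 0
gcd = 1, so the inverse exists. Back-substitute:
1 = 10 − 3·3
1 = −3·43 + 13·10
So 10·13 ≡ 1 (mod 43).

13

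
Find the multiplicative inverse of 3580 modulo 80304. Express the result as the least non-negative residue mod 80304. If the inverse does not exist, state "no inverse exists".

Euclidean algorithm on 80304, 3580:
80304 = 22·3580 + 1544
3580 = 2·1544 + 492
1544 = 3·492 + 68
492 = 7·68 + 16
68 = 4·16 + 4
16 = 4·4 + 0
The gcd is 4, not 1, hence no inverse exists.

no inverse exists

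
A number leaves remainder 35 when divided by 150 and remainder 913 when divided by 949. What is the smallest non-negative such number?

27485

Write x = 35 + 150·k. Then 150·k ≡ 913 − 35 ≡ 878 (mod 949).
Need 150⁻¹ mod 949. Extended Euclid on (949, 150):
949 = 6·150 + 49
150 = 3·49 + 3
49 = 16·3 + 1
3 = 3·1 + 0
Back-substitute:
1 = 49 − 16·3
1 = −16·150 + 49·49
1 = 49·949 − 310·150
150⁻¹ ≡ 639 (mod 949), so k ≡ 639·878 ≡ 183 (mod 949).
x = 35 + 150·183 = 27485.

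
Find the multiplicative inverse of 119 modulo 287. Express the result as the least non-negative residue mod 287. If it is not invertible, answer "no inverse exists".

Compute gcd(119, 287):
287 = 2×119 + 49
119 = 2×49 + 21
49 = 2×21 + 7
21 = 3×7 + 0
gcd(119, 287) = 7 ≠ 1, so 119 has no multiplicative inverse modulo 287.

no inverse exists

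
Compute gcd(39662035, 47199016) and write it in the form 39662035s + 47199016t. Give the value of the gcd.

Repeated division:
47199016 = 1·39662035 + 7536981
39662035 = 5·7536981 + 1977130
7536981 = 3·1977130 + 1605591
1977130 = 1·1605591 + 371539
1605591 = 4·371539 + 119435
371539 = 3·119435 + 13234
119435 = 9·13234 + 329
13234 = 40·329 + 74
329 = 4·74 + 33
74 = 2·33 + 8
33 = 4·8 + 1
8 = 8·1 + 0
gcd(39662035, 47199016) = 1.
Express as a combination:
1 = 33 − 4·8
1 = −4·74 + 9·33
1 = 9·329 − 40·74
1 = −40·13234 + 1609·329
1 = 1609·119435 − 14521·13234
1 = −14521·371539 + 45172·119435
1 = 45172·1605591 − 195209·371539
1 = −195209·1977130 + 240381·1605591
1 = 240381·7536981 − 916352·1977130
1 = −916352·39662035 + 4822141·7536981
1 = 4822141·47199016 − 5738493·39662035
So 1 = (4822141)·47199016 + (-5738493)·39662035.

1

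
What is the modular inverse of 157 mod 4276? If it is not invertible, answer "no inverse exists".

Extended Euclidean algorithm:
4276 = 27*157 + 37
157 = 4*37 + 9
37 = 4*9 + 1
9 = 9*1 + 0
Since gcd(157, 4276) = 1, back-substitute to write 1 as a combination:
1 = 37 − 4·9
1 = −4·157 + 17·37
1 = 17·4276 − 463·157
So 157·(-463) ≡ 1 (mod 4276), and -463 ≡ 3813 (mod 4276).

3813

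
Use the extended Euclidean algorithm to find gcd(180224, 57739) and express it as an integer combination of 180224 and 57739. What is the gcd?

11

Repeated division:
180224 = 3×57739 + 7007
57739 = 8×7007 + 1683
7007 = 4×1683 + 275
1683 = 6×275 + 33
275 = 8×33 + 11
33 = 3×11 + 0
gcd(180224, 57739) = 11.
Working backward:
11 = 275 − 8·33
11 = −8·1683 + 49·275
11 = 49·7007 − 204·1683
11 = −204·57739 + 1681·7007
11 = 1681·180224 − 5247·57739
So 11 = (1681)·180224 + (-5247)·57739.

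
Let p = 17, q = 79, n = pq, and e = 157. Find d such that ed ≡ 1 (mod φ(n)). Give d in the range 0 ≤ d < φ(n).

469

φ(n) = (p−1)(q−1) = 16·78 = 1248.
Need d with 157·d ≡ 1 (mod 1248). Apply the extended Euclidean algorithm:
1248 = 7*157 + 149
157 = 1*149 + 8
149 = 18*8 + 5
8 = 1*5 + 3
5 = 1*3 + 2
3 = 1*2 + 1
2 = 2*1 + 0
Back-substitute:
1 = 3 − 2
1 = −5 + 2·3
1 = 2·8 − 3·5
1 = −3·149 + 56·8
1 = 56·157 − 59·149
1 = −59·1248 + 469·157
So 157·469 ≡ 1 (mod 1248), hence d = 469.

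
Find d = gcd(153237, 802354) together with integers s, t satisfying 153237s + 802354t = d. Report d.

Euclidean algorithm:
802354 = 5×153237 + 36169
153237 = 4×36169 + 8561
36169 = 4×8561 + 1925
8561 = 4×1925 + 861
1925 = 2×861 + 203
861 = 4×203 + 49
203 = 4×49 + 7
49 = 7×7 + 0
gcd(153237, 802354) = 7.
Working backward:
7 = 203 − 4·49
7 = −4·861 + 17·203
7 = 17·1925 − 38·861
7 = −38·8561 + 169·1925
7 = 169·36169 − 714·8561
7 = −714·153237 + 3025·36169
7 = 3025·802354 − 15839·153237
So 7 = (3025)·802354 + (-15839)·153237.

7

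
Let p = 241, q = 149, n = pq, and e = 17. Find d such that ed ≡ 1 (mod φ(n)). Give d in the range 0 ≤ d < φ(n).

φ(n) = (p−1)(q−1) = 240·148 = 35520.
Need d with 17·d ≡ 1 (mod 35520). Apply the extended Euclidean algorithm:
35520 = 2089·17 + 7
17 = 2·7 + 3
7 = 2·3 + 1
3 = 3·1 + 0
Back-substitute:
1 = 7 − 2·3
1 = −2·17 + 5·7
1 = 5·35520 − 10447·17
So 17·(-10447) ≡ 1 (mod 35520), hence d ≡ -10447 ≡ 25073 (mod 35520).

25073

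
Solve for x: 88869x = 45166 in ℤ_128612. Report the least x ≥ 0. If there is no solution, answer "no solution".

5086

First find gcd(88869, 128612):
128612 = 1*88869 + 39743
88869 = 2*39743 + 9383
39743 = 4*9383 + 2211
9383 = 4*2211 + 539
2211 = 4*539 + 55
539 = 9*55 + 44
55 = 1*44 + 11
44 = 4*11 + 0
gcd = 11 and 11 | 45166, so solutions exist. Divide through by 11: 8079x ≡ 4106 (mod 11692).
Now find 8079⁻¹ mod 11692:
11692 = 1*8079 + 3613
8079 = 2*3613 + 853
3613 = 4*853 + 201
853 = 4*201 + 49
201 = 4*49 + 5
49 = 9*5 + 4
5 = 1*4 + 1
4 = 4*1 + 0
Back-substitute:
1 = 5 − 4
1 = −49 + 10·5
1 = 10·201 − 41·49
1 = −41·853 + 174·201
1 = 174·3613 − 737·853
1 = −737·8079 + 1648·3613
1 = 1648·11692 − 2385·8079
So 8079·(-2385) ≡ 1 (mod 11692), i.e. 8079⁻¹ ≡ 9307.
Then x ≡ 9307·4106 ≡ 5086 (mod 11692); the smallest non-negative solution is x = 5086.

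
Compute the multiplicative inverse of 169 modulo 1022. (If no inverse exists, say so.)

Run Euclid on (1022, 169):
1022 = 6*169 + 8
169 = 21*8 + 1
8 = 8*1 + 0
The gcd is 1. Working backward:
1 = 169 − 21·8
1 = −21·1022 + 127·169
So 169·127 ≡ 1 (mod 1022).

127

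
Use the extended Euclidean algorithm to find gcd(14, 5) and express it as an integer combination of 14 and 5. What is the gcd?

Repeated division:
14 = 2×5 + 4
5 = 1×4 + 1
4 = 4×1 + 0
gcd(14, 5) = 1.
Express as a combination:
1 = 5 − 4
1 = −14 + 3·5
So 1 = (-1)·14 + (3)·5.

1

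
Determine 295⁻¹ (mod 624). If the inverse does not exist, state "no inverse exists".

Extended Euclidean algorithm:
624 = 2·295 + 34
295 = 8·34 + 23
34 = 1·23 + 11
23 = 2·11 + 1
11 = 11·1 + 0
The gcd is 1. Working backward:
1 = 23 − 2·11
1 = −2·34 + 3·23
1 = 3·295 − 26·34
1 = −26·624 + 55·295
So 295·55 ≡ 1 (mod 624).

55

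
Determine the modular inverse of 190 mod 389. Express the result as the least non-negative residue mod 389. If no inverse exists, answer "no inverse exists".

gcd(389, 190) by repeated division:
389 = 2*190 + 9
190 = 21*9 + 1
9 = 9*1 + 0
gcd = 1, so the inverse exists. Back-substitute:
1 = 190 − 21·9
1 = −21·389 + 43·190
So 190·43 ≡ 1 (mod 389).

43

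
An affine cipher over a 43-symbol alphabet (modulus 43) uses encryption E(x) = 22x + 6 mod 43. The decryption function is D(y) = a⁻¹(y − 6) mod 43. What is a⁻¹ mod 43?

Apply the Euclidean algorithm to 43 and 22:
43 = 1×22 + 21
22 = 1×21 + 1
21 = 21×1 + 0
Since gcd(22, 43) = 1, back-substitute to write 1 as a combination:
1 = 22 − 21
1 = −43 + 2·22
So 22·2 ≡ 1 (mod 43).

2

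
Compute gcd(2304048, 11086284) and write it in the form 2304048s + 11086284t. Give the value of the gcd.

Apply Euclid's algorithm to 11086284 and 2304048:
11086284 = 4*2304048 + 1870092
2304048 = 1*1870092 + 433956
1870092 = 4*433956 + 134268
433956 = 3*134268 + 31152
134268 = 4*31152 + 9660
31152 = 3*9660 + 2172
9660 = 4*2172 + 972
2172 = 2*972 + 228
972 = 4*228 + 60
228 = 3*60 + 48
60 = 1*48 + 12
48 = 4*12 + 0
gcd(2304048, 11086284) = 12.
Working backward:
12 = 60 − 48
12 = −228 + 4·60
12 = 4·972 − 17·228
12 = −17·2172 + 38·972
12 = 38·9660 − 169·2172
12 = −169·31152 + 545·9660
12 = 545·134268 − 2349·31152
12 = −2349·433956 + 7592·134268
12 = 7592·1870092 − 32717·433956
12 = −32717·2304048 + 40309·1870092
12 = 40309·11086284 − 193953·2304048
So 12 = (40309)·11086284 + (-193953)·2304048.

12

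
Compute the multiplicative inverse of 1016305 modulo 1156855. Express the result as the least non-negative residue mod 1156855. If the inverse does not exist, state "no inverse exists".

no inverse exists

Compute gcd(1016305, 1156855):
1156855 = 1*1016305 + 140550
1016305 = 7*140550 + 32455
140550 = 4*32455 + 10730
32455 = 3*10730 + 265
10730 = 40*265 + 130
265 = 2*130 + 5
130 = 26*5 + 0
gcd(1016305, 1156855) = 5 ≠ 1, so 1016305 has no multiplicative inverse modulo 1156855.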